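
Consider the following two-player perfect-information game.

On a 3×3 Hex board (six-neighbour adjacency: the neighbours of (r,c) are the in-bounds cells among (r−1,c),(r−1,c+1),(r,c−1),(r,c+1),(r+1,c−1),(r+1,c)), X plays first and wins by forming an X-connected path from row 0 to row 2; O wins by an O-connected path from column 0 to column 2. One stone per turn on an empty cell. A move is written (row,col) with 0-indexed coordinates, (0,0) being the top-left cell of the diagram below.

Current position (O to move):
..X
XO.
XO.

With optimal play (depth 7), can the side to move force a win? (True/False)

[..X/XO./XO.] O move#1: (0,0):-1/O.X/XO./XO.*, (0,1):-1/.OX/XO./XO., (1,2):-1/..X/XOO/XO., (2,2):-1/..X/XO./XOO
[O.X/XO./XO.] X move#2: (0,1):+1/OXX/XO./XO.*, (1,2):+1/O.X/XOX/XO., (2,2):+1/O.X/XO./XOX
[OXX/XO./XO.] end (terminal -1, O#3); searched ..X/XO./XO. to 7

O winning at [..X/XO./XO.]: False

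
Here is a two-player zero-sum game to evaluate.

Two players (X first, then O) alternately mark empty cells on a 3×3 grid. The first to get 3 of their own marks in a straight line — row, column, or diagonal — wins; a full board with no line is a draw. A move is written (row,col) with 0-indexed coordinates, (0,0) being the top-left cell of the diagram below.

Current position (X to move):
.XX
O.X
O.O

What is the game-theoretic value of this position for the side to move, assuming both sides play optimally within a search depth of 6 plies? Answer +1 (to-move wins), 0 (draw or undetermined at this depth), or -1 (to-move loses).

value(.XX/O.X/O.O, X) = +1

[.XX/O.X/O.O] X move#1: (0,0):+1/XXX/O.X/O.O*, (1,1):-1/.XX/OXX/O.O, (2,1):-1/.XX/O.X/OXO
[XXX/O.X/O.O] end (terminal -1, O#2); searched .XX/O.X/O.O to 6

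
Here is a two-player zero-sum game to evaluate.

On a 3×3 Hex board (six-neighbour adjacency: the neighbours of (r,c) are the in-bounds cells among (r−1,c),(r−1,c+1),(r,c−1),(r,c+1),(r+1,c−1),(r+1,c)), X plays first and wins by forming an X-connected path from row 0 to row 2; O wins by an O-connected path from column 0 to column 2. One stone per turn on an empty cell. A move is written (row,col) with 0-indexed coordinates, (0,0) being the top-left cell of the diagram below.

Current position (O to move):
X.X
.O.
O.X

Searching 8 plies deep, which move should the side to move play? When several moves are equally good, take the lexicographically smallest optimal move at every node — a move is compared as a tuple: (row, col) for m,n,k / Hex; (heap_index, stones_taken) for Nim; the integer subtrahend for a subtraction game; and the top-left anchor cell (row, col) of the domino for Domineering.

p1 O@[X.X/.O./O.X]: (0,1)[XOX/.O./O.X]-1 (1,0)[X.X/OO./O.X]-1 (1,2)[X.X/.OO/O.X]+1* (2,1)[X.X/.O./OOX]-1
p2 X@[X.X/.OO/O.X] terminal -1; root [X.X/.O./O.X] d8

O's best at [X.X/.O./O.X]: (1,2)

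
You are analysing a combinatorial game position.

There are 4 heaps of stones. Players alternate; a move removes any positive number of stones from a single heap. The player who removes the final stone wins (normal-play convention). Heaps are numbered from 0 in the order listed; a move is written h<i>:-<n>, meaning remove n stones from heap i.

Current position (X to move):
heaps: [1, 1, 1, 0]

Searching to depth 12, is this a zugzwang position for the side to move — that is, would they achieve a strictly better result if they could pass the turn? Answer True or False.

zugzwang((1,1,1,0), X) = False

ply 1, X at (1,1,1,0) | h0:-1=+1→(0,1,1,0)*; h1:-1=+1→(1,0,1,0); h2:-1=+1→(1,1,0,0)
ply 2, O at (0,1,1,0) | h1:-1=-1→(0,0,1,0)*; h2:-1=-1→(0,1,0,0)
ply 3, X at (0,0,1,0) | h2:-1=+1→(0,0,0,0)*
ply 4: (0,0,0,0) is terminal -1 (O); from (1,1,1,0) depth 12
pass branch (O moves first from the same position):
  | ply 1, O at (1,1,1,0) | h0:-1=+1→(0,1,1,0)*; h1:-1=+1→(1,0,1,0); h2:-1=+1→(1,1,0,0)
  | ply 2, X at (0,1,1,0) | h1:-1=-1→(0,0,1,0)*; h2:-1=-1→(0,1,0,0)
  | ply 3, O at (0,0,1,0) | h2:-1=+1→(0,0,0,0)*
  | ply 4: (0,0,0,0) is terminal -1 (X); from (1,1,1,0) depth 12
X moving scores +1; X passing scores -1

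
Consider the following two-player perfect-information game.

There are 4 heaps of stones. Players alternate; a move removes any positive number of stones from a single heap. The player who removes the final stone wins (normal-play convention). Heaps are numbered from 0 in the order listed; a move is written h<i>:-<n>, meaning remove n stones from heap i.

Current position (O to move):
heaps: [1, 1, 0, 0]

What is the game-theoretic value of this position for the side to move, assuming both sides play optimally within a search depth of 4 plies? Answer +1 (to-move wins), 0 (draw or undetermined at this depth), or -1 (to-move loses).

ply 1, O at (1,1,0,0) | h0:-1=-1→(0,1,0,0)*; h1:-1=-1→(1,0,0,0)
ply 2, X at (0,1,0,0) | h1:-1=+1→(0,0,0,0)*
ply 3: (0,0,0,0) is terminal -1 (O); from (1,1,0,0) depth 4

value((1,1,0,0), O) = -1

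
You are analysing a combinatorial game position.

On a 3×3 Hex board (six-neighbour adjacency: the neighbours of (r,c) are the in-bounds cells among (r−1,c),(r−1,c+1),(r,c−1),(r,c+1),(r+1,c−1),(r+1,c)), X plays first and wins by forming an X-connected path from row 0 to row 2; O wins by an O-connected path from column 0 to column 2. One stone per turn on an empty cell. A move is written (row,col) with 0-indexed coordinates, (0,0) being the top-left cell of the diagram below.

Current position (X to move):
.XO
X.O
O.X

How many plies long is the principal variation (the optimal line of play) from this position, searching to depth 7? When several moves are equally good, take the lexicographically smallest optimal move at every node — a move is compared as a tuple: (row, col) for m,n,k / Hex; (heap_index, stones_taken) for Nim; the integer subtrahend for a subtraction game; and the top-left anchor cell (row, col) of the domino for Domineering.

PV length from [.XO/X.O/O.X]: 2 plies

p1 X@[.XO/X.O/O.X]: (0,0)[XXO/X.O/O.X]-1* (1,1)[.XO/XXO/O.X]-1 (2,1)[.XO/X.O/OXX]-1
p2 O@[XXO/X.O/O.X]: (1,1)[XXO/XOO/O.X]+1* (2,1)[XXO/X.O/OOX]+1
p3 X@[XXO/XOO/O.X] terminal -1; root [.XO/X.O/O.X] d7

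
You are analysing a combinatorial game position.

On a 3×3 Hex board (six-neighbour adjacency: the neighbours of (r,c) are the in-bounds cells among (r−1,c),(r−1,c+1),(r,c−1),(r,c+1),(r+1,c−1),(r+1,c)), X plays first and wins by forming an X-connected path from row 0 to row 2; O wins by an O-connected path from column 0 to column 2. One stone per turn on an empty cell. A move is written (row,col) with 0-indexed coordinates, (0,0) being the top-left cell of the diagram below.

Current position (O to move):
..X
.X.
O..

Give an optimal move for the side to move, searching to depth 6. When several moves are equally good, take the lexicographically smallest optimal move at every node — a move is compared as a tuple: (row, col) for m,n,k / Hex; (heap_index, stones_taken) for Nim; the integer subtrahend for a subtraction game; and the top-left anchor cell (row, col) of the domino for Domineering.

p1 O@[..X/.X./O..]: (0,0)[O.X/.X./O..]-1 (0,1)[.OX/.X./O..]-1 (1,0)[..X/OX./O..]-1 (1,2)[..X/.XO/O..]-1 (2,1)[..X/.X./OO.]+1* (2,2)[..X/.X./O.O]-1
p2 X@[..X/.X./OO.]: (0,0)[X.X/.X./OO.]-1* (0,1)[.XX/.X./OO.]-1 (1,0)[..X/XX./OO.]-1 (1,2)[..X/.XX/OO.]-1 (2,2)[..X/.X./OOX]-1
p3 O@[X.X/.X./OO.]: (0,1)[XOX/.X./OO.]+1* (1,0)[X.X/OX./OO.]+1 (1,2)[X.X/.XO/OO.]+1 (2,2)[X.X/.X./OOO]+1
p4 X@[XOX/.X./OO.]: (1,0)[XOX/XX./OO.]-1* (1,2)[XOX/.XX/OO.]-1 (2,2)[XOX/.X./OOX]-1
p5 O@[XOX/XX./OO.]: (1,2)[XOX/XXO/OO.]+1* (2,2)[XOX/XX./OOO]+1
p6 X@[XOX/XXO/OO.] terminal -1; root [..X/.X./O..] d6

O's best at [..X/.X./O..]: (2,1)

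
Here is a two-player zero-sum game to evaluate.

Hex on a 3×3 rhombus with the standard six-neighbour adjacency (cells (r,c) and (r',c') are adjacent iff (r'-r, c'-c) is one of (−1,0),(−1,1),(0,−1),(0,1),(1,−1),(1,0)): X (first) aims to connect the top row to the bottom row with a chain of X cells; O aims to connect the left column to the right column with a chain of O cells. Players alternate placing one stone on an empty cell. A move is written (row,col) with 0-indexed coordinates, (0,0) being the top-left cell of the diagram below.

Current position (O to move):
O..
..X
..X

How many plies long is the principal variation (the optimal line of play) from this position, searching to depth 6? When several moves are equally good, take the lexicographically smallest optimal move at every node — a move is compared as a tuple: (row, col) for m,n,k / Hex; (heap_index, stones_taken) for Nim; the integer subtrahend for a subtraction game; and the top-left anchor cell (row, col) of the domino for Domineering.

p1 O@[O../..X/..X]: (0,1)[OO./..X/..X]-1 (0,2)[O.O/..X/..X]+1* (1,0)[O../O.X/..X]-1 (1,1)[O../.OX/..X]-1 (2,0)[O../..X/O.X]-1 (2,1)[O../..X/.OX]-1
p2 X@[O.O/..X/..X]: (0,1)[OXO/..X/..X]-1* (1,0)[O.O/X.X/..X]-1 (1,1)[O.O/.XX/..X]-1 (2,0)[O.O/..X/X.X]-1 (2,1)[O.O/..X/.XX]-1
p3 O@[OXO/..X/..X]: (1,0)[OXO/O.X/..X]-1 (1,1)[OXO/.OX/..X]+1* (2,0)[OXO/..X/O.X]-1 (2,1)[OXO/..X/.OX]-1
p4 X@[OXO/.OX/..X]: (1,0)[OXO/XOX/..X]-1* (2,0)[OXO/.OX/X.X]-1 (2,1)[OXO/.OX/.XX]-1
p5 O@[OXO/XOX/..X]: (2,0)[OXO/XOX/O.X]+1* (2,1)[OXO/XOX/.OX]-1
p6 X@[OXO/XOX/O.X] terminal -1; root [O../..X/..X] d6

PV length from [O../..X/..X]: 5 plies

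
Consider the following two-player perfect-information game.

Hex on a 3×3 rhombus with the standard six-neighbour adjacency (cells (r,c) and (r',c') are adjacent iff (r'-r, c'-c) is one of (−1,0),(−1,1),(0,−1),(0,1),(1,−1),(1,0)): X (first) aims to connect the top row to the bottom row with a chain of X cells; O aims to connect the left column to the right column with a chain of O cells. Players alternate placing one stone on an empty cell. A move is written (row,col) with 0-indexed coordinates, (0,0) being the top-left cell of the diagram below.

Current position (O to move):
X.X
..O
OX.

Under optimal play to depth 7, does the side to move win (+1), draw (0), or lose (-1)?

value(X.X/..O/OX., O) = +1

[X.X/..O/OX.] O move#1: (0,1):-1/XOX/..O/OX., (1,0):-1/X.X/O.O/OX., (1,1):+1/X.X/.OO/OX.*, (2,2):-1/X.X/..O/OXO
[X.X/.OO/OX.] end (terminal -1, X#2); searched X.X/..O/OX. to 7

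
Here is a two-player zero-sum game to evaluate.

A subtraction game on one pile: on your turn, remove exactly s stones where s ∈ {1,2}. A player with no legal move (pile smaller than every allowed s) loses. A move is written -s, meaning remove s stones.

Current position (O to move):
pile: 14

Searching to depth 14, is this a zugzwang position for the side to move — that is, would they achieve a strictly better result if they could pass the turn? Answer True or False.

zugzwang(14, O) = False

ply 1, O at 14 | -1=-1→13; -2=+1→12*
ply 2, X at 12 | -1=-1→11*; -2=-1→10
ply 3, O at 11 | -1=-1→10; -2=+1→9*
ply 4, X at 9 | -1=-1→8*; -2=-1→7
ply 5, O at 8 | -1=-1→7; -2=+1→6*
ply 6, X at 6 | -1=-1→5*; -2=-1→4
ply 7, O at 5 | -1=-1→4; -2=+1→3*
ply 8, X at 3 | -1=-1→2*; -2=-1→1
ply 9, O at 2 | -1=-1→1; -2=+1→0*
ply 10: 0 is terminal -1 (X); from 14 depth 14
if O skipped the turn, X would face:
~ ply 1, X at 14 | -1=-1→13; -2=+1→12*
~ ply 2, O at 12 | -1=-1→11*; -2=-1→10
~ ply 3, X at 11 | -1=-1→10; -2=+1→9*
~ ply 4, O at 9 | -1=-1→8*; -2=-1→7
~ ply 5, X at 8 | -1=-1→7; -2=+1→6*
~ ply 6, O at 6 | -1=-1→5*; -2=-1→4
~ ply 7, X at 5 | -1=-1→4; -2=+1→3*
~ ply 8, O at 3 | -1=-1→2*; -2=-1→1
~ ply 9, X at 2 | -1=-1→1; -2=+1→0*
~ ply 10: 0 is terminal -1 (O); from 14 depth 14
compare (O): move=+1 vs pass=-1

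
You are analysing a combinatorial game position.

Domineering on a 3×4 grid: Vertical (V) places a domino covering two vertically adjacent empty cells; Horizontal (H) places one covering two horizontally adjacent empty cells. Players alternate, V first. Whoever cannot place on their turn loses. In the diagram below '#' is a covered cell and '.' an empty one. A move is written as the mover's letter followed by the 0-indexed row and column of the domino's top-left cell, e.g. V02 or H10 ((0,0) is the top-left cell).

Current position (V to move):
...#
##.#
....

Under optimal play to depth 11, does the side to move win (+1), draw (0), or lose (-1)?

[...#/##.#/....] V move#1: V02:-1/..##/####/....*, V12:-1/...#/####/..#.
[..##/####/....] H move#2: H00:+1/####/####/....*, H20:+1/..##/####/##.., H21:+1/..##/####/.##., H22:+1/..##/####/..##
[####/####/....] end (terminal -1, V#3); searched ...#/##.#/.... to 11

value(...#/##.#/...., V) = -1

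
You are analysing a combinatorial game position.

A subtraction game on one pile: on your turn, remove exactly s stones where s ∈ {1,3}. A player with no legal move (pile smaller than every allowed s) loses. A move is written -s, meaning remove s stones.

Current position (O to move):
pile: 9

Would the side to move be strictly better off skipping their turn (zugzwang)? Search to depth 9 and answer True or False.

zugzwang(9, O) = False

ply 1, O at 9 | -1=+1→8*; -3=+1→6
ply 2, X at 8 | -1=-1→7*; -3=-1→5
ply 3, O at 7 | -1=+1→6*; -3=+1→4
ply 4, X at 6 | -1=-1→5*; -3=-1→3
ply 5, O at 5 | -1=+1→4*; -3=+1→2
ply 6, X at 4 | -1=-1→3*; -3=-1→1
ply 7, O at 3 | -1=+1→2*; -3=+1→0
ply 8, X at 2 | -1=-1→1*
ply 9, O at 1 | -1=+1→0*
ply 10: 0 is terminal -1 (X); from 9 depth 9
suppose O passes — search the same position with X to move:
pass> ply 1, X at 9 | -1=+1→8*; -3=+1→6
pass> ply 2, O at 8 | -1=-1→7*; -3=-1→5
pass> ply 3, X at 7 | -1=+1→6*; -3=+1→4
pass> ply 4, O at 6 | -1=-1→5*; -3=-1→3
pass> ply 5, X at 5 | -1=+1→4*; -3=+1→2
pass> ply 6, O at 4 | -1=-1→3*; -3=-1→1
pass> ply 7, X at 3 | -1=+1→2*; -3=+1→0
pass> ply 8, O at 2 | -1=-1→1*
pass> ply 9, X at 1 | -1=+1→0*
pass> ply 10: 0 is terminal -1 (O); from 9 depth 9
for O: play +1, pass -1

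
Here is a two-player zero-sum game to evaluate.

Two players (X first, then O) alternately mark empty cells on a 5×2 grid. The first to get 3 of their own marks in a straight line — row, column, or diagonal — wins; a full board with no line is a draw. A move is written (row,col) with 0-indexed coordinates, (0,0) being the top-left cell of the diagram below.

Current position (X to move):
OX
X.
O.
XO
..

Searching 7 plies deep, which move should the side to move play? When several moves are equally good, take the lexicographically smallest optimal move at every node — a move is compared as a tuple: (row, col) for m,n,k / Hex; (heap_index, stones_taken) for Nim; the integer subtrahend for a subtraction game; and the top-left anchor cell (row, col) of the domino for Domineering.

X's best at [OX/X./O./XO/..]: (1,1)

ply 1, X at OX/X./O./XO/.. | (1,1)=+0→OX/XX/O./XO/..*; (2,1)=+0→OX/X./OX/XO/..; (4,0)=-1→OX/X./O./XO/X.; (4,1)=+0→OX/X./O./XO/.X
ply 2, O at OX/XX/O./XO/.. | (2,1)=+0→OX/XX/OO/XO/..*; (4,0)=-1→OX/XX/O./XO/O.; (4,1)=-1→OX/XX/O./XO/.O
ply 3, X at OX/XX/OO/XO/.. | (4,0)=-1→OX/XX/OO/XO/X.; (4,1)=+0→OX/XX/OO/XO/.X*
ply 4, O at OX/XX/OO/XO/.X | (4,0)=+0→OX/XX/OO/XO/OX*
ply 5: OX/XX/OO/XO/OX is terminal +0 (X); from OX/X./O./XO/.. depth 7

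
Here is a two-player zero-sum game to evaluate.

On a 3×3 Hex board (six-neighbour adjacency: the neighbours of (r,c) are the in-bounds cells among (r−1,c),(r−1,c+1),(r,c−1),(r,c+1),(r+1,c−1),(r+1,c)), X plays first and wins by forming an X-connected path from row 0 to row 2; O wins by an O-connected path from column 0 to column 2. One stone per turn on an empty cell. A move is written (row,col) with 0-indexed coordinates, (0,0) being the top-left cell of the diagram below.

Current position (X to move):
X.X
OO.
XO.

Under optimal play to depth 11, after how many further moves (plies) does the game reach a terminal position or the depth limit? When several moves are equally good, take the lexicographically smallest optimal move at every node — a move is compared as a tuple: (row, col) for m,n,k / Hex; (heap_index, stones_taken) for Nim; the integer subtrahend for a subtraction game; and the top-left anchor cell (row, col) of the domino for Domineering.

PV length from [X.X/OO./XO.]: 2 plies

ply 1, X at X.X/OO./XO. | (0,1)=-1→XXX/OO./XO.*; (1,2)=-1→X.X/OOX/XO.; (2,2)=-1→X.X/OO./XOX
ply 2, O at XXX/OO./XO. | (1,2)=+1→XXX/OOO/XO.*; (2,2)=+1→XXX/OO./XOO
ply 3: XXX/OOO/XO. is terminal -1 (X); from X.X/OO./XO. depth 11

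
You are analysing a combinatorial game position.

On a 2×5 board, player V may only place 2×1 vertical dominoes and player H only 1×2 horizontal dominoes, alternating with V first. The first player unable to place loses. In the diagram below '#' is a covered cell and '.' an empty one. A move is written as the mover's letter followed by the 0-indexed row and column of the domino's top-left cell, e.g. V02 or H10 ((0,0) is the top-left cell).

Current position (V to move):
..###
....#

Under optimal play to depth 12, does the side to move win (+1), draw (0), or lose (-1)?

value(..###/....#, V) = +1

[..###/....#] V move#1: V00:-1/#.###/#...#, V01:+1/.####/.#..#*
[.####/.#..#] H move#2: H12:-1/.####/.####*
[.####/.####] V move#3: V00:+1/#####/#####*
[#####/#####] end (terminal -1, H#4); searched ..###/....# to 12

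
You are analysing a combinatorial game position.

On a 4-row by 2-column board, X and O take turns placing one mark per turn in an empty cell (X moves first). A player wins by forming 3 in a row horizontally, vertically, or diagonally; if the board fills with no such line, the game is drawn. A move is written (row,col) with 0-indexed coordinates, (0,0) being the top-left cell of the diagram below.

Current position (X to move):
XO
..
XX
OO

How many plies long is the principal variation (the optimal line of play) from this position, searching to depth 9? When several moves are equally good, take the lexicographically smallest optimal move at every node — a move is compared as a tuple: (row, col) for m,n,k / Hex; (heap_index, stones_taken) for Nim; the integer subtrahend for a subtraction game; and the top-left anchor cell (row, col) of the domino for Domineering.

PV length from [XO/../XX/OO]: 1 ply

p1 X@[XO/../XX/OO]: (1,0)[XO/X./XX/OO]+1* (1,1)[XO/.X/XX/OO]+0
p2 O@[XO/X./XX/OO] terminal -1; root [XO/../XX/OO] d9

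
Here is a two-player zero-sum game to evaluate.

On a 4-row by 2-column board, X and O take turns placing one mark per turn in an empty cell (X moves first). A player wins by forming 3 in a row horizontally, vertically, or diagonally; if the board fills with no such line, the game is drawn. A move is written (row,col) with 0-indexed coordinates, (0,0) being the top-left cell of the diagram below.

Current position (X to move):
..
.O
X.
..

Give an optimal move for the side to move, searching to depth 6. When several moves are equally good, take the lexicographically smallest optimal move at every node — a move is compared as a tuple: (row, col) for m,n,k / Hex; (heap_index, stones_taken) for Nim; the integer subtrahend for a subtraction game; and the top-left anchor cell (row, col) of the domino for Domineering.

X's best at [../.O/X./..]: (1,0)

[../.O/X./..] X move#1: (0,0):+0/X./.O/X./.., (0,1):+0/.X/.O/X./.., (1,0):+1/../XO/X./..*, (2,1):+0/../.O/XX/.., (3,0):+0/../.O/X./X., (3,1):+0/../.O/X./.X
[../XO/X./..] O move#2: (0,0):-1/O./XO/X./..*, (0,1):-1/.O/XO/X./.., (2,1):-1/../XO/XO/.., (3,0):-1/../XO/X./O., (3,1):-1/../XO/X./.O
[O./XO/X./..] X move#3: (0,1):+0/OX/XO/X./.., (2,1):+0/O./XO/XX/.., (3,0):+1/O./XO/X./X.*, (3,1):+0/O./XO/X./.X
[O./XO/X./X.] end (terminal -1, O#4); searched ../.O/X./.. to 6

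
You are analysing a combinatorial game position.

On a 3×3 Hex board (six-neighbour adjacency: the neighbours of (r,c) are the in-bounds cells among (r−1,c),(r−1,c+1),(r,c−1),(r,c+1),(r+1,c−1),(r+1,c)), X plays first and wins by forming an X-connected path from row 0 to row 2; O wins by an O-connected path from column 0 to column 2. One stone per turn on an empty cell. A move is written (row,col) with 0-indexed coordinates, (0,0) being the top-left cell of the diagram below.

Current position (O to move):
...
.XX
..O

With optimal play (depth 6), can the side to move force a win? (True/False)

O winning at [.../.XX/..O]: False

p1 O@[.../.XX/..O]: (0,0)[O../.XX/..O]-1* (0,1)[.O./.XX/..O]-1 (0,2)[..O/.XX/..O]-1 (1,0)[.../OXX/..O]-1 (2,0)[.../.XX/O.O]-1 (2,1)[.../.XX/.OO]-1
p2 X@[O../.XX/..O]: (0,1)[OX./.XX/..O]+1* (0,2)[O.X/.XX/..O]+1 (1,0)[O../XXX/..O]+1 (2,0)[O../.XX/X.O]+1 (2,1)[O../.XX/.XO]+1
p3 O@[OX./.XX/..O]: (0,2)[OXO/.XX/..O]-1* (1,0)[OX./OXX/..O]-1 (2,0)[OX./.XX/O.O]-1 (2,1)[OX./.XX/.OO]-1
p4 X@[OXO/.XX/..O]: (1,0)[OXO/XXX/..O]+1* (2,0)[OXO/.XX/X.O]+1 (2,1)[OXO/.XX/.XO]+1
p5 O@[OXO/XXX/..O]: (2,0)[OXO/XXX/O.O]-1* (2,1)[OXO/XXX/.OO]-1
p6 X@[OXO/XXX/O.O]: (2,1)[OXO/XXX/OXO]+1*
p7 O@[OXO/XXX/OXO] terminal -1; root [.../.XX/..O] d6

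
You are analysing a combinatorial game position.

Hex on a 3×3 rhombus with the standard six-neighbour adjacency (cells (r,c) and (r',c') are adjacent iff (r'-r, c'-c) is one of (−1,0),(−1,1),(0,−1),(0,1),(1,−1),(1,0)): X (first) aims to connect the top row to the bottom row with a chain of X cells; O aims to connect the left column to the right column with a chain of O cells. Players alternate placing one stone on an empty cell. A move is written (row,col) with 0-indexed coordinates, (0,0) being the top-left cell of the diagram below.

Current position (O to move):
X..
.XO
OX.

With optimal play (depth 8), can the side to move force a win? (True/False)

p1 O@[X../.XO/OX.]: (0,1)[XO./.XO/OX.]-1* (0,2)[X.O/.XO/OX.]-1 (1,0)[X../OXO/OX.]-1 (2,2)[X../.XO/OXO]-1
p2 X@[XO./.XO/OX.]: (0,2)[XOX/.XO/OX.]+1* (1,0)[XO./XXO/OX.]+1 (2,2)[XO./.XO/OXX]+1
p3 O@[XOX/.XO/OX.] terminal -1; root [X../.XO/OX.] d8

O winning at [X../.XO/OX.]: False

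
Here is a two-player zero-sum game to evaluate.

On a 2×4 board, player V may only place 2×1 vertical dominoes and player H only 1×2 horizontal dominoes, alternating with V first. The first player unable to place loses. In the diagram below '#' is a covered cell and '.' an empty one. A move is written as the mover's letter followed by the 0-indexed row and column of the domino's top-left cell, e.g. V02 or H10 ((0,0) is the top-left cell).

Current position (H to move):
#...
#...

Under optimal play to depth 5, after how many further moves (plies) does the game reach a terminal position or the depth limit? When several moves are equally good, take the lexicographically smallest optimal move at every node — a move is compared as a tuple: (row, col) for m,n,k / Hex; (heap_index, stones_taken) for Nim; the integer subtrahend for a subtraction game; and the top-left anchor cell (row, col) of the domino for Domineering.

PV length from [#.../#...]: 3 plies

[#.../#...] H move#1: H01:+1/###./#...*, H02:+1/#.##/#..., H11:+1/#.../###., H12:+1/#.../#.##
[###./#...] V move#2: V03:-1/####/#..#*
[####/#..#] H move#3: H11:+1/####/####*
[####/####] end (terminal -1, V#4); searched #.../#... to 5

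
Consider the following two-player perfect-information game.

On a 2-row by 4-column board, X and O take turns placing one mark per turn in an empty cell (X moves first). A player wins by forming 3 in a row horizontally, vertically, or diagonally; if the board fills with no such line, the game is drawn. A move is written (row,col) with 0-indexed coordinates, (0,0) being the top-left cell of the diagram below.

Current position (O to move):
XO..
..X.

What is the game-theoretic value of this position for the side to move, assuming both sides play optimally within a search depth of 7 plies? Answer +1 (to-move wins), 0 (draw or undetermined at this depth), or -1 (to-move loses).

p1 O@[XO../..X.]: (0,2)[XOO./..X.]+0* (0,3)[XO.O/..X.]+0 (1,0)[XO../O.X.]+0 (1,1)[XO../.OX.]+0 (1,3)[XO../..XO]+0
p2 X@[XOO./..X.]: (0,3)[XOOX/..X.]+0* (1,0)[XOO./X.X.]-1 (1,1)[XOO./.XX.]-1 (1,3)[XOO./..XX]-1
p3 O@[XOOX/..X.]: (1,0)[XOOX/O.X.]+0* (1,1)[XOOX/.OX.]+0 (1,3)[XOOX/..XO]+0
p4 X@[XOOX/O.X.]: (1,1)[XOOX/OXX.]+0* (1,3)[XOOX/O.XX]+0
p5 O@[XOOX/OXX.]: (1,3)[XOOX/OXXO]+0*
p6 X@[XOOX/OXXO] terminal +0; root [XO../..X.] d7

value(XO../..X., O) = 0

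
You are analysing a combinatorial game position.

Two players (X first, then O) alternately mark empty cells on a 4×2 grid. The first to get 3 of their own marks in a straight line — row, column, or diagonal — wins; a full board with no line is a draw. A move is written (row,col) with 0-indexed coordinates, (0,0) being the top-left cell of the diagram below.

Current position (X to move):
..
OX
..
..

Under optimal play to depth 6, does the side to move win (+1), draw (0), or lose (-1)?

p1 X@[../OX/../..]: (0,0)[X./OX/../..]+0 (0,1)[.X/OX/../..]+0 (2,0)[../OX/X./..]+0 (2,1)[../OX/.X/..]+1* (3,0)[../OX/../X.]+0 (3,1)[../OX/../.X]+0
p2 O@[../OX/.X/..]: (0,0)[O./OX/.X/..]-1* (0,1)[.O/OX/.X/..]-1 (2,0)[../OX/OX/..]-1 (3,0)[../OX/.X/O.]-1 (3,1)[../OX/.X/.O]-1
p3 X@[O./OX/.X/..]: (0,1)[OX/OX/.X/..]+1* (2,0)[O./OX/XX/..]+1 (3,0)[O./OX/.X/X.]-1 (3,1)[O./OX/.X/.X]+1
p4 O@[OX/OX/.X/..] terminal -1; root [../OX/../..] d6

value(../OX/../.., X) = +1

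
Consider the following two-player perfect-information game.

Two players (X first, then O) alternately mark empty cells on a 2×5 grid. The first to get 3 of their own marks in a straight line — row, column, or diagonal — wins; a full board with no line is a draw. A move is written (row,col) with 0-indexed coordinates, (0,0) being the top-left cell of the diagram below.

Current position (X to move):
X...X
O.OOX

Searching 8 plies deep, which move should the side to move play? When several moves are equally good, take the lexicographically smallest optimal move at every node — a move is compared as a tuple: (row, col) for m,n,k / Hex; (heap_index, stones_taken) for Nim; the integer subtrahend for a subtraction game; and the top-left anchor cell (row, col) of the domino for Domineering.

ply 1, X at X...X/O.OOX | (0,1)=-1→XX..X/O.OOX; (0,2)=-1→X.X.X/O.OOX; (0,3)=-1→X..XX/O.OOX; (1,1)=+0→X...X/OXOOX*
ply 2, O at X...X/OXOOX | (0,1)=+0→XO..X/OXOOX*; (0,2)=+0→X.O.X/OXOOX; (0,3)=+0→X..OX/OXOOX
ply 3, X at XO..X/OXOOX | (0,2)=+0→XOX.X/OXOOX*; (0,3)=+0→XO.XX/OXOOX
ply 4, O at XOX.X/OXOOX | (0,3)=+0→XOXOX/OXOOX*
ply 5: XOXOX/OXOOX is terminal +0 (X); from X...X/O.OOX depth 8

X's best at [X...X/O.OOX]: (1,1)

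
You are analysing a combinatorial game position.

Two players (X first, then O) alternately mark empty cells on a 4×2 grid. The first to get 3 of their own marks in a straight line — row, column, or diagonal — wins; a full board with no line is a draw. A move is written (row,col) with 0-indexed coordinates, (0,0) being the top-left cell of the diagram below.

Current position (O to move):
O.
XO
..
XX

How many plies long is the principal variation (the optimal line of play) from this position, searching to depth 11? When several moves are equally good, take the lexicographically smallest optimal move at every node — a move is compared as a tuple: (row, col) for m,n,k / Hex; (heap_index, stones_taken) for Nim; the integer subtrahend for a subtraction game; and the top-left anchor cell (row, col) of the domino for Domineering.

ply 1, O at O./XO/../XX | (0,1)=-1→OO/XO/../XX; (2,0)=+0→O./XO/O./XX*; (2,1)=-1→O./XO/.O/XX
ply 2, X at O./XO/O./XX | (0,1)=+0→OX/XO/O./XX*; (2,1)=+0→O./XO/OX/XX
ply 3, O at OX/XO/O./XX | (2,1)=+0→OX/XO/OO/XX*
ply 4: OX/XO/OO/XX is terminal +0 (X); from O./XO/../XX depth 11

PV length from [O./XO/../XX]: 3 plies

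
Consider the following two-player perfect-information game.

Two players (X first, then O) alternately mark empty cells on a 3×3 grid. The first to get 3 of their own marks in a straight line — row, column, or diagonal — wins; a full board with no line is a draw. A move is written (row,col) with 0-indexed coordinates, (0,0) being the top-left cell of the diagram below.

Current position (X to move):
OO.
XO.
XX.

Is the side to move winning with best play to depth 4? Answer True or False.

X winning at [OO./XO./XX.]: True

[OO./XO./XX.] X move#1: (0,2):-1/OOX/XO./XX., (1,2):-1/OO./XOX/XX., (2,2):+1/OO./XO./XXX*
[OO./XO./XXX] end (terminal -1, O#2); searched OO./XO./XX. to 4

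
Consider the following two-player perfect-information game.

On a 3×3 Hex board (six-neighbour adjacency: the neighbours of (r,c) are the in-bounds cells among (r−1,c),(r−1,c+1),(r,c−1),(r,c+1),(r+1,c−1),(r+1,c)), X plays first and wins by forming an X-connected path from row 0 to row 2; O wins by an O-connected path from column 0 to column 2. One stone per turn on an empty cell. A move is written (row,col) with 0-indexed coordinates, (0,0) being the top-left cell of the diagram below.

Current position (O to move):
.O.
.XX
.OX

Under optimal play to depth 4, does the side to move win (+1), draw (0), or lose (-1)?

[.O./.XX/.OX] O move#1: (0,0):-1/OO./.XX/.OX, (0,2):+1/.OO/.XX/.OX*, (1,0):-1/.O./OXX/.OX, (2,0):-1/.O./.XX/OOX
[.OO/.XX/.OX] X move#2: (0,0):-1/XOO/.XX/.OX*, (1,0):-1/.OO/XXX/.OX, (2,0):-1/.OO/.XX/XOX
[XOO/.XX/.OX] O move#3: (1,0):+1/XOO/OXX/.OX*, (2,0):-1/XOO/.XX/OOX
[XOO/OXX/.OX] end (terminal -1, X#4); searched .O./.XX/.OX to 4

value(.O./.XX/.OX, O) = +1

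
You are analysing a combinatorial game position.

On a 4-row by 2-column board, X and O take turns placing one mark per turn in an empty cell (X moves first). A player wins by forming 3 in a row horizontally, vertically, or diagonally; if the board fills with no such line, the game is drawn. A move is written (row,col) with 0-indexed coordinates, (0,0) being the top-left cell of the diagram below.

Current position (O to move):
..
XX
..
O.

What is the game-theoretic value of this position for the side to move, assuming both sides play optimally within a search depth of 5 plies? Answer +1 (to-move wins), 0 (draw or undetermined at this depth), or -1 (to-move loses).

value(../XX/../O., O) = 0

ply 1, O at ../XX/../O. | (0,0)=-1→O./XX/../O.; (0,1)=+0→.O/XX/../O.*; (2,0)=-1→../XX/O./O.; (2,1)=+0→../XX/.O/O.; (3,1)=+0→../XX/../OO
ply 2, X at .O/XX/../O. | (0,0)=+0→XO/XX/../O.*; (2,0)=+0→.O/XX/X./O.; (2,1)=+0→.O/XX/.X/O.; (3,1)=+0→.O/XX/../OX
ply 3, O at XO/XX/../O. | (2,0)=+0→XO/XX/O./O.*; (2,1)=-1→XO/XX/.O/O.; (3,1)=-1→XO/XX/../OO
ply 4, X at XO/XX/O./O. | (2,1)=+0→XO/XX/OX/O.*; (3,1)=+0→XO/XX/O./OX
ply 5, O at XO/XX/OX/O. | (3,1)=+0→XO/XX/OX/OO*
ply 6: XO/XX/OX/OO is terminal +0 (X); from ../XX/../O. depth 5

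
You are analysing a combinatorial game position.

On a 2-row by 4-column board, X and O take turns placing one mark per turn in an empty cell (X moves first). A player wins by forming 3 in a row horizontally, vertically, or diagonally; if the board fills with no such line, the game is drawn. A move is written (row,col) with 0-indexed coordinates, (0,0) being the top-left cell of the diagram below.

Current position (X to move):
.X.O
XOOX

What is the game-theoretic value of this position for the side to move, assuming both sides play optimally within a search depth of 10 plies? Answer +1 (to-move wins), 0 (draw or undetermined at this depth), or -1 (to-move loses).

value(.X.O/XOOX, X) = 0

[.X.O/XOOX] X move#1: (0,0):+0/XX.O/XOOX*, (0,2):+0/.XXO/XOOX
[XX.O/XOOX] O move#2: (0,2):+0/XXOO/XOOX*
[XXOO/XOOX] end (terminal +0, X#3); searched .X.O/XOOX to 10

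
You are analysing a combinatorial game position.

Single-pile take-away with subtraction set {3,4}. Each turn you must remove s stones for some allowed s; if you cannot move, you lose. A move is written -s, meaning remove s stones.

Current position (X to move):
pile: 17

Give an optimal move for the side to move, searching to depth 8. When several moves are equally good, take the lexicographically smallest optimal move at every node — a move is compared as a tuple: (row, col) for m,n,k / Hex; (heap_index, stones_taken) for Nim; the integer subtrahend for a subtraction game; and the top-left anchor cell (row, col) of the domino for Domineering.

X's best at [17]: -3

ply 1, X at 17 | -3=+1→14*; -4=-1→13
ply 2, O at 14 | -3=-1→11*; -4=-1→10
ply 3, X at 11 | -3=+1→8*; -4=+1→7
ply 4, O at 8 | -3=-1→5*; -4=-1→4
ply 5, X at 5 | -3=+1→2*; -4=+1→1
ply 6: 2 is terminal -1 (O); from 17 depth 8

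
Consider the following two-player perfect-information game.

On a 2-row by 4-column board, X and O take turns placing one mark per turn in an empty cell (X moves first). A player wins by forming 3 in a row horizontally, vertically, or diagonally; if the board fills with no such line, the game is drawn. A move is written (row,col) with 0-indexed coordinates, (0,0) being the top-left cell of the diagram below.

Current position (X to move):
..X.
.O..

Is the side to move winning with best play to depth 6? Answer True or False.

p1 X@[..X./.O..]: (0,0)[X.X./.O..]+0 (0,1)[.XX./.O..]+1* (0,3)[..XX/.O..]+0 (1,0)[..X./XO..]+0 (1,2)[..X./.OX.]+0 (1,3)[..X./.O.X]+0
p2 O@[.XX./.O..]: (0,0)[OXX./.O..]-1* (0,3)[.XXO/.O..]-1 (1,0)[.XX./OO..]-1 (1,2)[.XX./.OO.]-1 (1,3)[.XX./.O.O]-1
p3 X@[OXX./.O..]: (0,3)[OXXX/.O..]+1* (1,0)[OXX./XO..]+0 (1,2)[OXX./.OX.]+0 (1,3)[OXX./.O.X]+0
p4 O@[OXXX/.O..] terminal -1; root [..X./.O..] d6

X winning at [..X./.O..]: True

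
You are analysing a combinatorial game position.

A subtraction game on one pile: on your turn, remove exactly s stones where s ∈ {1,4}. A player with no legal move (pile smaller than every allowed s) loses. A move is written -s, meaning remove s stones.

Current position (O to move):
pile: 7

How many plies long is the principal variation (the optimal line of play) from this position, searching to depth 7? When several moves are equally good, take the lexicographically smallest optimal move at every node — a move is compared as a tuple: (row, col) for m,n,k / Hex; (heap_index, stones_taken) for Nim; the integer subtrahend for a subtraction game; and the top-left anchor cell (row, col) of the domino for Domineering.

PV length from [7]: 4 plies

p1 O@[7]: -1[6]-1* -4[3]-1
p2 X@[6]: -1[5]+1* -4[2]+1
p3 O@[5]: -1[4]-1* -4[1]-1
p4 X@[4]: -1[3]-1 -4[0]+1*
p5 O@[0] terminal -1; root [7] d7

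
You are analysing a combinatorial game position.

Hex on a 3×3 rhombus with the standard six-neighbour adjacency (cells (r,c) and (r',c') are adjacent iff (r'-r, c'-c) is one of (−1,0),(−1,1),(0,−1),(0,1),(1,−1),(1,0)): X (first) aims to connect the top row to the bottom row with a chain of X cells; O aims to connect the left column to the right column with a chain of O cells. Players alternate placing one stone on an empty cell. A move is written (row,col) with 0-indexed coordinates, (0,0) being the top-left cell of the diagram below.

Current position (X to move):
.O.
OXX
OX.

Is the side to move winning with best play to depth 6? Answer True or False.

p1 X@[.O./OXX/OX.]: (0,0)[XO./OXX/OX.]-1 (0,2)[.OX/OXX/OX.]+1* (2,2)[.O./OXX/OXX]-1
p2 O@[.OX/OXX/OX.] terminal -1; root [.O./OXX/OX.] d6

X winning at [.O./OXX/OX.]: True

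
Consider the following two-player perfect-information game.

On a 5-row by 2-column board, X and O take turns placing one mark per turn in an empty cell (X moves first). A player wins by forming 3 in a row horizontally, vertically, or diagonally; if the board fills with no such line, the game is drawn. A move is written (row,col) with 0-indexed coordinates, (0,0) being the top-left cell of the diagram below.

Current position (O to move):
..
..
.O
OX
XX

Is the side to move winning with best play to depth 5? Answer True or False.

O winning at [../../.O/OX/XX]: False

p1 O@[../../.O/OX/XX]: (0,0)[O./../.O/OX/XX]+0* (0,1)[.O/../.O/OX/XX]+0 (1,0)[../O./.O/OX/XX]+0 (1,1)[../.O/.O/OX/XX]+0 (2,0)[../../OO/OX/XX]+0
p2 X@[O./../.O/OX/XX]: (0,1)[OX/../.O/OX/XX]+0* (1,0)[O./X./.O/OX/XX]+0 (1,1)[O./.X/.O/OX/XX]+0 (2,0)[O./../XO/OX/XX]+0
p3 O@[OX/../.O/OX/XX]: (1,0)[OX/O./.O/OX/XX]+0* (1,1)[OX/.O/.O/OX/XX]+0 (2,0)[OX/../OO/OX/XX]+0
p4 X@[OX/O./.O/OX/XX]: (1,1)[OX/OX/.O/OX/XX]-1 (2,0)[OX/O./XO/OX/XX]+0*
p5 O@[OX/O./XO/OX/XX]: (1,1)[OX/OO/XO/OX/XX]+0*
p6 X@[OX/OO/XO/OX/XX] terminal +0; root [../../.O/OX/XX] d5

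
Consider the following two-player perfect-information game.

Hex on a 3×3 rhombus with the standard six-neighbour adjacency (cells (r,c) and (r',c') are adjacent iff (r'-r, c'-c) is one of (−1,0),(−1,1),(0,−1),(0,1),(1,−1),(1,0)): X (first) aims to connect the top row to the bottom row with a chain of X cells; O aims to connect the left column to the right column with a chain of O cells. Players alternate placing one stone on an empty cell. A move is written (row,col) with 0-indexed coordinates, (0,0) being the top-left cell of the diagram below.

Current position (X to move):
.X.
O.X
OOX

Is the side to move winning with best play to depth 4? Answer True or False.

X winning at [.X./O.X/OOX]: True

[.X./O.X/OOX] X move#1: (0,0):+1/XX./O.X/OOX*, (0,2):+1/.XX/O.X/OOX, (1,1):+1/.X./OXX/OOX
[XX./O.X/OOX] O move#2: (0,2):-1/XXO/O.X/OOX*, (1,1):-1/XX./OOX/OOX
[XXO/O.X/OOX] X move#3: (1,1):+1/XXO/OXX/OOX*
[XXO/OXX/OOX] end (terminal -1, O#4); searched .X./O.X/OOX to 4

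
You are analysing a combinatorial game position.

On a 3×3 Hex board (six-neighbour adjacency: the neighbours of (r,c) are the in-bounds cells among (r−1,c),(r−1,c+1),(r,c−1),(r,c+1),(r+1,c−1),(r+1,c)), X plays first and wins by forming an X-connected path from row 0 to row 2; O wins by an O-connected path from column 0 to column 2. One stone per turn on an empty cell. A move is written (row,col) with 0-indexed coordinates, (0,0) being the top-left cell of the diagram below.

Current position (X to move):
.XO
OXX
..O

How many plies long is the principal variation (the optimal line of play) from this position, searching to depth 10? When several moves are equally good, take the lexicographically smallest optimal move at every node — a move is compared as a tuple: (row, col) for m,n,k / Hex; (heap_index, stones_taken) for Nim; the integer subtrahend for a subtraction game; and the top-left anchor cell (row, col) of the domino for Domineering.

ply 1, X at .XO/OXX/..O | (0,0)=+1→XXO/OXX/..O*; (2,0)=+1→.XO/OXX/X.O; (2,1)=+1→.XO/OXX/.XO
ply 2, O at XXO/OXX/..O | (2,0)=-1→XXO/OXX/O.O*; (2,1)=-1→XXO/OXX/.OO
ply 3, X at XXO/OXX/O.O | (2,1)=+1→XXO/OXX/OXO*
ply 4: XXO/OXX/OXO is terminal -1 (O); from .XO/OXX/..O depth 10

PV length from [.XO/OXX/..O]: 3 plies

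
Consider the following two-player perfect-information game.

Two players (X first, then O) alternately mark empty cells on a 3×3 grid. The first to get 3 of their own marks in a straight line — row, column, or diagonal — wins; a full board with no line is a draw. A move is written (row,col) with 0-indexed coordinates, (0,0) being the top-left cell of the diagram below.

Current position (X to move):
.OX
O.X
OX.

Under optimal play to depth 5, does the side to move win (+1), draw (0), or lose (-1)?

[.OX/O.X/OX.] X move#1: (0,0):+0/XOX/O.X/OX., (1,1):-1/.OX/OXX/OX., (2,2):+1/.OX/O.X/OXX*
[.OX/O.X/OXX] end (terminal -1, O#2); searched .OX/O.X/OX. to 5

value(.OX/O.X/OX., X) = +1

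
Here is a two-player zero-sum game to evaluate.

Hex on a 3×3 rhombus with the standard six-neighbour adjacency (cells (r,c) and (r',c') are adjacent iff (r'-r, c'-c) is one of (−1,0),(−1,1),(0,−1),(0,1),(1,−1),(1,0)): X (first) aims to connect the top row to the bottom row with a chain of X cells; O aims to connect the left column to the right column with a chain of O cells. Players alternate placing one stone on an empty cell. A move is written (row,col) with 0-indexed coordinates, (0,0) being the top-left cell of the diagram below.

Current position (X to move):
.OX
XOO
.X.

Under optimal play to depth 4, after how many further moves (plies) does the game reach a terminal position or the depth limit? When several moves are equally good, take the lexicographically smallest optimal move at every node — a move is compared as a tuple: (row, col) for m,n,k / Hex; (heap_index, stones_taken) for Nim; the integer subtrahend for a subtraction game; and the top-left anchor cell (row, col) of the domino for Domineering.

p1 X@[.OX/XOO/.X.]: (0,0)[XOX/XOO/.X.]-1* (2,0)[.OX/XOO/XX.]-1 (2,2)[.OX/XOO/.XX]-1
p2 O@[XOX/XOO/.X.]: (2,0)[XOX/XOO/OX.]+1* (2,2)[XOX/XOO/.XO]-1
p3 X@[XOX/XOO/OX.] terminal -1; root [.OX/XOO/.X.] d4

PV length from [.OX/XOO/.X.]: 2 plies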